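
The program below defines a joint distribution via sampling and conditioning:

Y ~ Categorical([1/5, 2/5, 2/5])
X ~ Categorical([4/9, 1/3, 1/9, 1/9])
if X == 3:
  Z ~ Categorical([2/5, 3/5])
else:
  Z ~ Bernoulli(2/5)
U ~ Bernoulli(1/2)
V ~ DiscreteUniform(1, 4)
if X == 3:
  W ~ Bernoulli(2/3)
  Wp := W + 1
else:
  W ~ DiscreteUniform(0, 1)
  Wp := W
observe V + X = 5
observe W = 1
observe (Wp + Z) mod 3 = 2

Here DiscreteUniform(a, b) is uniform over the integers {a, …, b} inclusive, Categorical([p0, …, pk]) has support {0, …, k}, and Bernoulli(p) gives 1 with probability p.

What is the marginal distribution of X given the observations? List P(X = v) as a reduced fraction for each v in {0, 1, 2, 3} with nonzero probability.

P(X=1) = 9/16, P(X=2) = 3/16, P(X=3) = 1/4

Enumerate traces; 18 have nonzero weight after conditioning:
  (Y=0, X=1, Z=1, U=0, V=4, W=1) weight 1/600
  (Y=0, X=1, Z=1, U=1, V=4, W=1) weight 1/600
  (Y=0, X=2, Z=1, U=0, V=3, W=1) weight 1/1800
  (Y=0, X=2, Z=1, U=1, V=3, W=1) weight 1/1800
  (Y=0, X=3, Z=0, U=0, V=2, W=1) weight 1/1350
  (Y=0, X=3, Z=0, U=1, V=2, W=1) weight 1/1350
  (Y=1, X=1, Z=1, U=0, V=4, W=1) weight 1/300
  (Y=1, X=1, Z=1, U=1, V=4, W=1) weight 1/300
  … 10 more
Group by X:
  weight(X=1) = 1/60
  weight(X=2) = 1/180
  weight(X=3) = 1/135
Total weight = 1/60 + 1/180 + 1/135 = 4/135
P(X=1 | obs) = 1/60 / 4/135 = 9/16
P(X=2 | obs) = 1/180 / 4/135 = 3/16
P(X=3 | obs) = 1/135 / 4/135 = 1/4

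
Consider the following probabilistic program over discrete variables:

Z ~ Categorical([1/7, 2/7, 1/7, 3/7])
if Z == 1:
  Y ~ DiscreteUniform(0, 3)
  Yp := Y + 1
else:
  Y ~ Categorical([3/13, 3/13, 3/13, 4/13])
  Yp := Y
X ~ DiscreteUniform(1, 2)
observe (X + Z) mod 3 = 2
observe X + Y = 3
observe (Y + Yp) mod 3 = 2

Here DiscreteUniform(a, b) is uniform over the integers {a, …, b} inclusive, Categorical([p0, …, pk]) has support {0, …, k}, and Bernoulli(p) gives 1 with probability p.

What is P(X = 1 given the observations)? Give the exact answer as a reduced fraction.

Enumerate traces; 3 have nonzero weight after conditioning:
  (Z=0, Y=1, X=2) weight 3/182
  (Z=1, Y=2, X=1) weight 1/28
  (Z=3, Y=1, X=2) weight 9/182
Group by X:
  weight(X=1) = 1/28
  weight(X=2) = 6/91
Total weight = 1/28 + 6/91 = 37/364
P(X=1 | obs) = 1/28 / 37/364 = 13/37
P(X=2 | obs) = 6/91 / 37/364 = 24/37

P(X = 1 | obs) = 13/37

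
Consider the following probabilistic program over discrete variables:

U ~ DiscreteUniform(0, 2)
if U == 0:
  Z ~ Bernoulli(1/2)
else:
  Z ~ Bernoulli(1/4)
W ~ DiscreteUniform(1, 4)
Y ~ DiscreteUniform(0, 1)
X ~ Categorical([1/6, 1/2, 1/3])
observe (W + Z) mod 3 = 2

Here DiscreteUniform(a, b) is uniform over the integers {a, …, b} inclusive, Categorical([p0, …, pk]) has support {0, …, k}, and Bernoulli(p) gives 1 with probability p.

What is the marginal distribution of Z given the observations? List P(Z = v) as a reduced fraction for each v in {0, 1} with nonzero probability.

Enumerate traces; 54 have nonzero weight after conditioning:
  (U=0, Z=0, W=2, Y=0, X=0) weight 1/288
  (U=0, Z=0, W=2, Y=0, X=1) weight 1/96
  (U=0, Z=0, W=2, Y=0, X=2) weight 1/144
  (U=0, Z=0, W=2, Y=1, X=0) weight 1/288
  (U=0, Z=0, W=2, Y=1, X=1) weight 1/96
  (U=0, Z=0, W=2, Y=1, X=2) weight 1/144
  (U=0, Z=1, W=1, Y=0, X=0) weight 1/288
  (U=0, Z=1, W=1, Y=0, X=1) weight 1/96
  … 46 more
Group by Z:
  weight(Z=0) = 1/6
  weight(Z=1) = 1/6
Total weight = 1/6 + 1/6 = 1/3
P(Z=0 | obs) = 1/6 / 1/3 = 1/2
P(Z=1 | obs) = 1/6 / 1/3 = 1/2

P(Z=0) = 1/2, P(Z=1) = 1/2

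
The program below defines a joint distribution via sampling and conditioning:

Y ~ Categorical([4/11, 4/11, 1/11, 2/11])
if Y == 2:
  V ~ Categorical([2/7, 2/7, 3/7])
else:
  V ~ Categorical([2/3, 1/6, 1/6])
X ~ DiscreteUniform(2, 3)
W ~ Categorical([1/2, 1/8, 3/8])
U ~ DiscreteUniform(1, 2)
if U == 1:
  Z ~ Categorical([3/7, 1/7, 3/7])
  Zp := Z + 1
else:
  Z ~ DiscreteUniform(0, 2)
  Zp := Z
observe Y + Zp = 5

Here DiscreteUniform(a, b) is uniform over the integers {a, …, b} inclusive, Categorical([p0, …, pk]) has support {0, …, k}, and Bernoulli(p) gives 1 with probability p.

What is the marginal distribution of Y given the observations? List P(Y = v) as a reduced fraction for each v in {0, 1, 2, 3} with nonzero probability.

Enumerate traces; 54 have nonzero weight after conditioning:
  (Y=2, V=0, X=2, W=0, U=1, Z=2) weight 3/2156
  (Y=2, V=0, X=2, W=1, U=1, Z=2) weight 3/8624
  (Y=2, V=0, X=2, W=2, U=1, Z=2) weight 9/8624
  (Y=2, V=0, X=3, W=0, U=1, Z=2) weight 3/2156
  (Y=2, V=0, X=3, W=1, U=1, Z=2) weight 3/8624
  (Y=2, V=0, X=3, W=2, U=1, Z=2) weight 9/8624
  (Y=2, V=1, X=2, W=0, U=1, Z=2) weight 3/2156
  (Y=2, V=1, X=2, W=1, U=1, Z=2) weight 3/8624
  (Y=3, V=0, X=2, W=0, U=1, Z=1) weight 1/462
  … 45 more
Group by Y:
  weight(Y=2) = 3/154
  weight(Y=3) = 10/231
Total weight = 3/154 + 10/231 = 29/462
P(Y=2 | obs) = 3/154 / 29/462 = 9/29
P(Y=3 | obs) = 10/231 / 29/462 = 20/29

P(Y=2) = 9/29, P(Y=3) = 20/29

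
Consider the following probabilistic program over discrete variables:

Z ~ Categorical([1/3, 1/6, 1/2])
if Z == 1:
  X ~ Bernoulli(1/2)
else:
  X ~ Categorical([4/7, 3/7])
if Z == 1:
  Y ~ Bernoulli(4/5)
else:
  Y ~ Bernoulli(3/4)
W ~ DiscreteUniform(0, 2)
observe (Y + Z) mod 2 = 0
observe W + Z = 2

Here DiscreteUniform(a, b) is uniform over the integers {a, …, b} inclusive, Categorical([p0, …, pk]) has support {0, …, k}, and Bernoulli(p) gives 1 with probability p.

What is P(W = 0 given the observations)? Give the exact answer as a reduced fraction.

P(W = 0 | obs) = 15/41

Enumerate traces; 6 have nonzero weight after conditioning:
  (Z=0, X=0, Y=0, W=2) weight 1/63
  (Z=0, X=1, Y=0, W=2) weight 1/84
  (Z=1, X=0, Y=1, W=1) weight 1/45
  (Z=1, X=1, Y=1, W=1) weight 1/45
  (Z=2, X=0, Y=0, W=0) weight 1/42
  (Z=2, X=1, Y=0, W=0) weight 1/56
Group by W:
  weight(W=0) = 1/24
  weight(W=1) = 2/45
  weight(W=2) = 1/36
Total weight = 1/24 + 2/45 + 1/36 = 41/360
P(W=0 | obs) = 1/24 / 41/360 = 15/41
P(W=1 | obs) = 2/45 / 41/360 = 16/41
P(W=2 | obs) = 1/36 / 41/360 = 10/41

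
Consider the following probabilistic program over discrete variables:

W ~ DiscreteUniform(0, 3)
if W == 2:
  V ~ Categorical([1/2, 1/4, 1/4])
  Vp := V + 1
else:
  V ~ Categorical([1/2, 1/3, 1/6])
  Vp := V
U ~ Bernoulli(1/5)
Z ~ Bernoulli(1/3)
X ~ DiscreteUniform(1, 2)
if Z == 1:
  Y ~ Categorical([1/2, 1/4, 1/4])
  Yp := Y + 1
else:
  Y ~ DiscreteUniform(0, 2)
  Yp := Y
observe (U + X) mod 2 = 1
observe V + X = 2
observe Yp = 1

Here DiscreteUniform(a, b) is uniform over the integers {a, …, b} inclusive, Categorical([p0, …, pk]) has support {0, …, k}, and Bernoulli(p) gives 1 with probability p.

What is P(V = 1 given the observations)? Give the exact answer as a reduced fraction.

Enumerate traces; 16 have nonzero weight after conditioning:
  (W=0, V=0, U=1, Z=0, X=2, Y=1) weight 1/360
  (W=0, V=0, U=1, Z=1, X=2, Y=0) weight 1/480
  (W=0, V=1, U=0, Z=0, X=1, Y=1) weight 1/135
  (W=0, V=1, U=0, Z=1, X=1, Y=0) weight 1/180
  (W=1, V=0, U=1, Z=0, X=2, Y=1) weight 1/360
  (W=1, V=0, U=1, Z=1, X=2, Y=0) weight 1/480
  (W=1, V=1, U=0, Z=0, X=1, Y=1) weight 1/135
  (W=1, V=1, U=0, Z=1, X=1, Y=0) weight 1/180
  … 8 more
Group by V:
  weight(V=0) = 7/360
  weight(V=1) = 7/144
Total weight = 7/360 + 7/144 = 49/720
P(V=0 | obs) = 7/360 / 49/720 = 2/7
P(V=1 | obs) = 7/144 / 49/720 = 5/7

P(V = 1 | obs) = 5/7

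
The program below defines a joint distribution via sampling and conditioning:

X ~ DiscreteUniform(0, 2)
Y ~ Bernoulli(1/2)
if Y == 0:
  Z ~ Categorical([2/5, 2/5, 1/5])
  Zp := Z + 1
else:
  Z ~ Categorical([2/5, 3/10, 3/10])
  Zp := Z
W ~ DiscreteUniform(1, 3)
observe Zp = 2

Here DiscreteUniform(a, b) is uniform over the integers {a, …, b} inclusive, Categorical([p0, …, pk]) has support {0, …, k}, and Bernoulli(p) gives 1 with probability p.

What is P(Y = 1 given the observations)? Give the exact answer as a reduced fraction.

Enumerate traces; 18 have nonzero weight after conditioning:
  (X=0, Y=0, Z=1, W=1) weight 1/45
  (X=0, Y=0, Z=1, W=2) weight 1/45
  (X=0, Y=0, Z=1, W=3) weight 1/45
  (X=0, Y=1, Z=2, W=1) weight 1/60
  (X=0, Y=1, Z=2, W=2) weight 1/60
  (X=0, Y=1, Z=2, W=3) weight 1/60
  (X=1, Y=0, Z=1, W=1) weight 1/45
  (X=1, Y=0, Z=1, W=2) weight 1/45
  … 10 more
Group by Y:
  weight(Y=0) = 1/5
  weight(Y=1) = 3/20
Total weight = 1/5 + 3/20 = 7/20
P(Y=0 | obs) = 1/5 / 7/20 = 4/7
P(Y=1 | obs) = 3/20 / 7/20 = 3/7

P(Y = 1 | obs) = 3/7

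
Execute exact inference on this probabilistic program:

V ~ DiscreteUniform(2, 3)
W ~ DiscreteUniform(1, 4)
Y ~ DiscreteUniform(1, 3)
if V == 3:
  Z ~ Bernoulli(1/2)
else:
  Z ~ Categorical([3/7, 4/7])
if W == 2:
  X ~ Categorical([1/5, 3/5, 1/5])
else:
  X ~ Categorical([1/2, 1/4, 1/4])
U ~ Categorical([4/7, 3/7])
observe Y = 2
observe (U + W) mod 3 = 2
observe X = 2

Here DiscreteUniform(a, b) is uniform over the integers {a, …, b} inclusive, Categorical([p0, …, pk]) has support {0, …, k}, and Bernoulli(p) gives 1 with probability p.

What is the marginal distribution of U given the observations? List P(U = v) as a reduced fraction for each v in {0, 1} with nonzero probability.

P(U=0) = 8/23, P(U=1) = 15/23

Enumerate traces; 12 have nonzero weight after conditioning:
  (V=2, W=1, Y=2, Z=0, X=2, U=1) weight 3/1568
  (V=2, W=1, Y=2, Z=1, X=2, U=1) weight 1/392
  (V=2, W=2, Y=2, Z=0, X=2, U=0) weight 1/490
  (V=2, W=2, Y=2, Z=1, X=2, U=0) weight 2/735
  (V=2, W=4, Y=2, Z=0, X=2, U=1) weight 3/1568
  (V=2, W=4, Y=2, Z=1, X=2, U=1) weight 1/392
  (V=3, W=1, Y=2, Z=0, X=2, U=1) weight 1/448
  (V=3, W=1, Y=2, Z=1, X=2, U=1) weight 1/448
  … 4 more
Group by U:
  weight(U=0) = 1/105
  weight(U=1) = 1/56
Total weight = 1/105 + 1/56 = 23/840
P(U=0 | obs) = 1/105 / 23/840 = 8/23
P(U=1 | obs) = 1/56 / 23/840 = 15/23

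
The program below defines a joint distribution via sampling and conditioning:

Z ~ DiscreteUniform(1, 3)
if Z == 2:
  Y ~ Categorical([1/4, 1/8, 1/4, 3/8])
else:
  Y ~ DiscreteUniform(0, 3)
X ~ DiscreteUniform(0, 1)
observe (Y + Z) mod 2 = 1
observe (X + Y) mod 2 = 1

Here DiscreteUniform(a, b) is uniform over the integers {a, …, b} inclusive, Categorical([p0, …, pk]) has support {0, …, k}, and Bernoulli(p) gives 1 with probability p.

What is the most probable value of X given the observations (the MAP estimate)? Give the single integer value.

Enumerate traces; 6 have nonzero weight after conditioning:
  (Z=1, Y=0, X=1) weight 1/24
  (Z=1, Y=2, X=1) weight 1/24
  (Z=2, Y=1, X=0) weight 1/48
  (Z=2, Y=3, X=0) weight 1/16
  (Z=3, Y=0, X=1) weight 1/24
  (Z=3, Y=2, X=1) weight 1/24
Group by X:
  weight(X=0) = 1/12
  weight(X=1) = 1/6
Total weight = 1/12 + 1/6 = 1/4
P(X=0 | obs) = 1/12 / 1/4 = 1/3
P(X=1 | obs) = 1/6 / 1/4 = 2/3
argmax = 1

argmax_v P(X = v | obs) = 1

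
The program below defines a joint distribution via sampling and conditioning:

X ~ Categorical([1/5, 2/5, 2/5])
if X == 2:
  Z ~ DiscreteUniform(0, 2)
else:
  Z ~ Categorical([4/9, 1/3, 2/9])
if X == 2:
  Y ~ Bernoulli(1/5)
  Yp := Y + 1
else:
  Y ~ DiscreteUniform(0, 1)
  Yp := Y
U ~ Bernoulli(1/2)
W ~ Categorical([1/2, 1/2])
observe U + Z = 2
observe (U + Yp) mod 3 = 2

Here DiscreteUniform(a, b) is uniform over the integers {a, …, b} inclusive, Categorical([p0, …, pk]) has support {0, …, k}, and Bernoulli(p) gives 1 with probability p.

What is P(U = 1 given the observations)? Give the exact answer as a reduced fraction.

Enumerate traces; 8 have nonzero weight after conditioning:
  (X=0, Z=1, Y=1, U=1, W=0) weight 1/120
  (X=0, Z=1, Y=1, U=1, W=1) weight 1/120
  (X=1, Z=1, Y=1, U=1, W=0) weight 1/60
  (X=1, Z=1, Y=1, U=1, W=1) weight 1/60
  (X=2, Z=1, Y=0, U=1, W=0) weight 2/75
  (X=2, Z=1, Y=0, U=1, W=1) weight 2/75
  (X=2, Z=2, Y=1, U=0, W=0) weight 1/150
  (X=2, Z=2, Y=1, U=0, W=1) weight 1/150
Group by U:
  weight(U=0) = 1/75
  weight(U=1) = 31/300
Total weight = 1/75 + 31/300 = 7/60
P(U=0 | obs) = 1/75 / 7/60 = 4/35
P(U=1 | obs) = 31/300 / 7/60 = 31/35

P(U = 1 | obs) = 31/35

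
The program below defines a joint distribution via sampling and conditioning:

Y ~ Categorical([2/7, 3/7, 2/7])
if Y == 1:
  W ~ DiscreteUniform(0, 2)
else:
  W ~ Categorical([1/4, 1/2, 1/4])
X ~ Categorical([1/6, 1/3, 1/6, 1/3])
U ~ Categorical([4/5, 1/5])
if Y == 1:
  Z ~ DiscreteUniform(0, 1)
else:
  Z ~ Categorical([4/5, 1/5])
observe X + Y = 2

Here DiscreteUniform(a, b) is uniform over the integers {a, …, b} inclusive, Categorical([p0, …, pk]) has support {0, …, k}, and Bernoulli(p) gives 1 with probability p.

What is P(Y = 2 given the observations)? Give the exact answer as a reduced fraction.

P(Y = 2 | obs) = 1/5

Enumerate traces; 36 have nonzero weight after conditioning:
  (Y=0, W=0, X=2, U=0, Z=0) weight 4/525
  (Y=0, W=0, X=2, U=0, Z=1) weight 1/525
  (Y=0, W=0, X=2, U=1, Z=0) weight 1/525
  (Y=0, W=0, X=2, U=1, Z=1) weight 1/2100
  (Y=0, W=1, X=2, U=0, Z=0) weight 8/525
  (Y=0, W=1, X=2, U=0, Z=1) weight 2/525
  (Y=0, W=1, X=2, U=1, Z=0) weight 2/525
  (Y=0, W=1, X=2, U=1, Z=1) weight 1/1050
  (Y=1, W=0, X=1, U=0, Z=0) weight 2/105
  (Y=2, W=0, X=0, U=0, Z=0) weight 4/525
  … 26 more
Group by Y:
  weight(Y=0) = 1/21
  weight(Y=1) = 1/7
  weight(Y=2) = 1/21
Total weight = 1/21 + 1/7 + 1/21 = 5/21
P(Y=0 | obs) = 1/21 / 5/21 = 1/5
P(Y=1 | obs) = 1/7 / 5/21 = 3/5
P(Y=2 | obs) = 1/21 / 5/21 = 1/5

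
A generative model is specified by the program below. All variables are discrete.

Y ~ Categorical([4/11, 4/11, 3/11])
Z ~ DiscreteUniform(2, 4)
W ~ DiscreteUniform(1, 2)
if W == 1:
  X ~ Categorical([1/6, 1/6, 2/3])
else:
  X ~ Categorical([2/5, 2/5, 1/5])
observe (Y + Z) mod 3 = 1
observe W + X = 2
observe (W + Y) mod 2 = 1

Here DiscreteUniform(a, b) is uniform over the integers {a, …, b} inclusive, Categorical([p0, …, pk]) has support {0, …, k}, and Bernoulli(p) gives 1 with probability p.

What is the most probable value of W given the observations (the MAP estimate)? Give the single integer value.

Enumerate traces; 3 have nonzero weight after conditioning:
  (Y=0, Z=4, W=1, X=1) weight 1/99
  (Y=1, Z=3, W=2, X=0) weight 4/165
  (Y=2, Z=2, W=1, X=1) weight 1/132
Group by W:
  weight(W=1) = 7/396
  weight(W=2) = 4/165
Total weight = 7/396 + 4/165 = 83/1980
P(W=1 | obs) = 7/396 / 83/1980 = 35/83
P(W=2 | obs) = 4/165 / 83/1980 = 48/83
argmax = 2

argmax_v P(W = v | obs) = 2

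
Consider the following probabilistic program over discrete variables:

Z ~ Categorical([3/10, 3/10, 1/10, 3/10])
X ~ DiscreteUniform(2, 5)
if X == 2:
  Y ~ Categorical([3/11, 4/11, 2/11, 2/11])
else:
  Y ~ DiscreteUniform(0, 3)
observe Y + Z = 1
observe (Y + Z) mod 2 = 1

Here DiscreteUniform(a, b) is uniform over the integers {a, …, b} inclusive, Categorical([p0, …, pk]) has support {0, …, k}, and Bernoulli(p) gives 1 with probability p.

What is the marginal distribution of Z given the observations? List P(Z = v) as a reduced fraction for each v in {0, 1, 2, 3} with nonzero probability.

P(Z=0) = 49/94, P(Z=1) = 45/94

Enumerate traces; 8 have nonzero weight after conditioning:
  (Z=0, X=2, Y=1) weight 3/110
  (Z=0, X=3, Y=1) weight 3/160
  (Z=0, X=4, Y=1) weight 3/160
  (Z=0, X=5, Y=1) weight 3/160
  (Z=1, X=2, Y=0) weight 9/440
  (Z=1, X=3, Y=0) weight 3/160
  (Z=1, X=4, Y=0) weight 3/160
  (Z=1, X=5, Y=0) weight 3/160
Group by Z:
  weight(Z=0) = 147/1760
  weight(Z=1) = 27/352
Total weight = 147/1760 + 27/352 = 141/880
P(Z=0 | obs) = 147/1760 / 141/880 = 49/94
P(Z=1 | obs) = 27/352 / 141/880 = 45/94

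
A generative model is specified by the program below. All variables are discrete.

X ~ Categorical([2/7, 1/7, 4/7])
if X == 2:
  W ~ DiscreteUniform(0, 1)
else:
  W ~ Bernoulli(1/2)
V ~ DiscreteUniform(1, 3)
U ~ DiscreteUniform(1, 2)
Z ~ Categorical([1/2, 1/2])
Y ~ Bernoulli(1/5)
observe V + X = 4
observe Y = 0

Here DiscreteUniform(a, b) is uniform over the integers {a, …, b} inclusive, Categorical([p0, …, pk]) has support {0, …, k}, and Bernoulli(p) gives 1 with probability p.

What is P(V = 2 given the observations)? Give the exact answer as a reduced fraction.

P(V = 2 | obs) = 4/5

Enumerate traces; 16 have nonzero weight after conditioning:
  (X=1, W=0, V=3, U=1, Z=0, Y=0) weight 1/210
  (X=1, W=0, V=3, U=1, Z=1, Y=0) weight 1/210
  (X=1, W=0, V=3, U=2, Z=0, Y=0) weight 1/210
  (X=1, W=0, V=3, U=2, Z=1, Y=0) weight 1/210
  (X=1, W=1, V=3, U=1, Z=0, Y=0) weight 1/210
  (X=1, W=1, V=3, U=1, Z=1, Y=0) weight 1/210
  (X=1, W=1, V=3, U=2, Z=0, Y=0) weight 1/210
  (X=1, W=1, V=3, U=2, Z=1, Y=0) weight 1/210
  (X=2, W=0, V=2, U=1, Z=0, Y=0) weight 2/105
  … 7 more
Group by V:
  weight(V=2) = 16/105
  weight(V=3) = 4/105
Total weight = 16/105 + 4/105 = 4/21
P(V=2 | obs) = 16/105 / 4/21 = 4/5
P(V=3 | obs) = 4/105 / 4/21 = 1/5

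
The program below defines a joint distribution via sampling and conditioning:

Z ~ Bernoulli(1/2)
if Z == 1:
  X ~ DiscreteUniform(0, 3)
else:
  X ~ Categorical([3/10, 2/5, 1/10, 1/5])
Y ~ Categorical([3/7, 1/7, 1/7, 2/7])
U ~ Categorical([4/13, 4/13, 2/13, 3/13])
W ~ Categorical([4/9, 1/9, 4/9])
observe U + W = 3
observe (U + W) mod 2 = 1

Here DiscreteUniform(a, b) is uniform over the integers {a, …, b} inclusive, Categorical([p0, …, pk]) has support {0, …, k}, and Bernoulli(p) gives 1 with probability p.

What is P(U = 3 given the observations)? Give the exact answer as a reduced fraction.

P(U = 3 | obs) = 2/5

Enumerate traces; 96 have nonzero weight after conditioning:
  (Z=0, X=0, Y=0, U=1, W=2) weight 4/455
  (Z=0, X=0, Y=0, U=2, W=1) weight 1/910
  (Z=0, X=0, Y=0, U=3, W=0) weight 3/455
  (Z=0, X=0, Y=1, U=1, W=2) weight 4/1365
  (Z=0, X=0, Y=1, U=2, W=1) weight 1/2730
  (Z=0, X=0, Y=1, U=3, W=0) weight 1/455
  (Z=0, X=0, Y=2, U=1, W=2) weight 4/1365
  (Z=0, X=0, Y=2, U=2, W=1) weight 1/2730
  … 88 more
Group by U:
  weight(U=1) = 16/117
  weight(U=2) = 2/117
  weight(U=3) = 4/39
Total weight = 16/117 + 2/117 + 4/39 = 10/39
P(U=1 | obs) = 16/117 / 10/39 = 8/15
P(U=2 | obs) = 2/117 / 10/39 = 1/15
P(U=3 | obs) = 4/39 / 10/39 = 2/5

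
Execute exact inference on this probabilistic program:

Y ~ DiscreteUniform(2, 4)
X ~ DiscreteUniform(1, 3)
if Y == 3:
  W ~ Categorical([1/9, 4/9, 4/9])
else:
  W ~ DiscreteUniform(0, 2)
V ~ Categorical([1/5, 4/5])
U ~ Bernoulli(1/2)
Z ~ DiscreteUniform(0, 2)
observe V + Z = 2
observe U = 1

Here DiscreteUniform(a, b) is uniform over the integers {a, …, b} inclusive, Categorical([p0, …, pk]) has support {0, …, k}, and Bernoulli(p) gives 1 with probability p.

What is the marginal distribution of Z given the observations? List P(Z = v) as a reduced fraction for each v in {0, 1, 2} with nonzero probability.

P(Z=1) = 4/5, P(Z=2) = 1/5

Enumerate traces; 54 have nonzero weight after conditioning:
  (Y=2, X=1, W=0, V=0, U=1, Z=2) weight 1/810
  (Y=2, X=1, W=0, V=1, U=1, Z=1) weight 2/405
  (Y=2, X=1, W=1, V=0, U=1, Z=2) weight 1/810
  (Y=2, X=1, W=1, V=1, U=1, Z=1) weight 2/405
  (Y=2, X=1, W=2, V=0, U=1, Z=2) weight 1/810
  (Y=2, X=1, W=2, V=1, U=1, Z=1) weight 2/405
  (Y=2, X=2, W=0, V=0, U=1, Z=2) weight 1/810
  (Y=2, X=2, W=0, V=1, U=1, Z=1) weight 2/405
  … 46 more
Group by Z:
  weight(Z=1) = 2/15
  weight(Z=2) = 1/30
Total weight = 2/15 + 1/30 = 1/6
P(Z=1 | obs) = 2/15 / 1/6 = 4/5
P(Z=2 | obs) = 1/30 / 1/6 = 1/5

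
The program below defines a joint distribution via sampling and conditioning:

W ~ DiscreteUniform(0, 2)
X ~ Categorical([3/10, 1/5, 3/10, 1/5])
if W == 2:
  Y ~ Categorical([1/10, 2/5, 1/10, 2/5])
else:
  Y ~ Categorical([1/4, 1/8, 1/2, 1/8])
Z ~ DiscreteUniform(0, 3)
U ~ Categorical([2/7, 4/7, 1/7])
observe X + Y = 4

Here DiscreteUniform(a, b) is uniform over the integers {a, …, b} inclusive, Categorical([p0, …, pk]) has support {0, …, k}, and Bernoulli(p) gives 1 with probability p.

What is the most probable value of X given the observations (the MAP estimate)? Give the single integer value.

Enumerate traces; 108 have nonzero weight after conditioning:
  (W=0, X=1, Y=3, Z=0, U=0) weight 1/1680
  (W=0, X=1, Y=3, Z=0, U=1) weight 1/840
  (W=0, X=1, Y=3, Z=0, U=2) weight 1/3360
  (W=0, X=1, Y=3, Z=1, U=0) weight 1/1680
  (W=0, X=1, Y=3, Z=1, U=1) weight 1/840
  (W=0, X=1, Y=3, Z=1, U=2) weight 1/3360
  (W=0, X=1, Y=3, Z=2, U=0) weight 1/1680
  (W=0, X=1, Y=3, Z=2, U=1) weight 1/840
  (W=0, X=2, Y=2, Z=0, U=0) weight 1/280
  (W=0, X=3, Y=1, Z=0, U=0) weight 1/1680
  … 98 more
Group by X:
  weight(X=1) = 13/300
  weight(X=2) = 11/100
  weight(X=3) = 13/300
Total weight = 13/300 + 11/100 + 13/300 = 59/300
P(X=1 | obs) = 13/300 / 59/300 = 13/59
P(X=2 | obs) = 11/100 / 59/300 = 33/59
P(X=3 | obs) = 13/300 / 59/300 = 13/59
argmax = 2

argmax_v P(X = v | obs) = 2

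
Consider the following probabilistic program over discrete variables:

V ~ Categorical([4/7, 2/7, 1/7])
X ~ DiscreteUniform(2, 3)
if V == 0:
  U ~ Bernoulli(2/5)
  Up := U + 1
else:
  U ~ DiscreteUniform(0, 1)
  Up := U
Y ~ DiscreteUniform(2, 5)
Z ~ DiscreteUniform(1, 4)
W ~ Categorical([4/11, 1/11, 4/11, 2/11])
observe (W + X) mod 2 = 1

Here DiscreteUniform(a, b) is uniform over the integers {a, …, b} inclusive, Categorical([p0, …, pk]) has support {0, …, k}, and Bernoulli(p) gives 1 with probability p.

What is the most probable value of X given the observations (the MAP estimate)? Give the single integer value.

argmax_v P(X = v | obs) = 3

Enumerate traces; 384 have nonzero weight after conditioning:
  (V=0, X=2, U=0, Y=2, Z=1, W=1) weight 3/3080
  (V=0, X=2, U=0, Y=2, Z=1, W=3) weight 3/1540
  (V=0, X=2, U=0, Y=2, Z=2, W=1) weight 3/3080
  (V=0, X=2, U=0, Y=2, Z=2, W=3) weight 3/1540
  (V=0, X=2, U=0, Y=2, Z=3, W=1) weight 3/3080
  (V=0, X=2, U=0, Y=2, Z=3, W=3) weight 3/1540
  (V=0, X=2, U=0, Y=2, Z=4, W=1) weight 3/3080
  (V=0, X=2, U=0, Y=2, Z=4, W=3) weight 3/1540
  (V=0, X=3, U=0, Y=2, Z=1, W=0) weight 3/770
  … 375 more
Group by X:
  weight(X=2) = 3/22
  weight(X=3) = 4/11
Total weight = 3/22 + 4/11 = 1/2
P(X=2 | obs) = 3/22 / 1/2 = 3/11
P(X=3 | obs) = 4/11 / 1/2 = 8/11
argmax = 3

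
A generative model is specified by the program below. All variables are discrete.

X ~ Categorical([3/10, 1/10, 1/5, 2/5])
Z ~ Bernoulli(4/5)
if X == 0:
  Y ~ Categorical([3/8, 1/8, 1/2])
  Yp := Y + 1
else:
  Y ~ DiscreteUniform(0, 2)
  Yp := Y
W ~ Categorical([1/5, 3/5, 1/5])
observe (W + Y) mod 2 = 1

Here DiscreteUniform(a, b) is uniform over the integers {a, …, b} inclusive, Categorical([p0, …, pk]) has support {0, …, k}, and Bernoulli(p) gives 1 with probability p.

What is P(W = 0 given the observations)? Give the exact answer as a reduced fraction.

Enumerate traces; 32 have nonzero weight after conditioning:
  (X=0, Z=0, Y=0, W=1) weight 27/2000
  (X=0, Z=0, Y=1, W=0) weight 3/2000
  (X=0, Z=0, Y=1, W=2) weight 3/2000
  (X=0, Z=0, Y=2, W=1) weight 9/500
  (X=0, Z=1, Y=0, W=1) weight 27/500
  (X=0, Z=1, Y=1, W=0) weight 3/500
  (X=0, Z=1, Y=1, W=2) weight 3/500
  (X=0, Z=1, Y=2, W=1) weight 9/125
  … 24 more
Group by W:
  weight(W=0) = 13/240
  weight(W=1) = 7/16
  weight(W=2) = 13/240
Total weight = 13/240 + 7/16 + 13/240 = 131/240
P(W=0 | obs) = 13/240 / 131/240 = 13/131
P(W=1 | obs) = 7/16 / 131/240 = 105/131
P(W=2 | obs) = 13/240 / 131/240 = 13/131

P(W = 0 | obs) = 13/131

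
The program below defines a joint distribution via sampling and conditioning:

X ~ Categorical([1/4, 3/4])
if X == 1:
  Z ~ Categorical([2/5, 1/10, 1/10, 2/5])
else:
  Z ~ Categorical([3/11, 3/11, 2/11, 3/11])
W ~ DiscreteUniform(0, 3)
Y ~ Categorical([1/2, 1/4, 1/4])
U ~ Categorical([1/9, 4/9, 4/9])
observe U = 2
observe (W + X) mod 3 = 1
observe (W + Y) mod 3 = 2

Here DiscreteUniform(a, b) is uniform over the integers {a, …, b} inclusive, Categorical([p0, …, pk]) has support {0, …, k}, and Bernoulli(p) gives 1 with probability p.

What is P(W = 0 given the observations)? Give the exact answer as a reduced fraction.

Enumerate traces; 12 have nonzero weight after conditioning:
  (X=0, Z=0, W=1, Y=1, U=2) weight 1/528
  (X=0, Z=1, W=1, Y=1, U=2) weight 1/528
  (X=0, Z=2, W=1, Y=1, U=2) weight 1/792
  (X=0, Z=3, W=1, Y=1, U=2) weight 1/528
  (X=1, Z=0, W=0, Y=2, U=2) weight 1/120
  (X=1, Z=0, W=3, Y=2, U=2) weight 1/120
  (X=1, Z=1, W=0, Y=2, U=2) weight 1/480
  (X=1, Z=1, W=3, Y=2, U=2) weight 1/480
  … 4 more
Group by W:
  weight(W=0) = 1/48
  weight(W=1) = 1/144
  weight(W=3) = 1/48
Total weight = 1/48 + 1/144 + 1/48 = 7/144
P(W=0 | obs) = 1/48 / 7/144 = 3/7
P(W=1 | obs) = 1/144 / 7/144 = 1/7
P(W=3 | obs) = 1/48 / 7/144 = 3/7

P(W = 0 | obs) = 3/7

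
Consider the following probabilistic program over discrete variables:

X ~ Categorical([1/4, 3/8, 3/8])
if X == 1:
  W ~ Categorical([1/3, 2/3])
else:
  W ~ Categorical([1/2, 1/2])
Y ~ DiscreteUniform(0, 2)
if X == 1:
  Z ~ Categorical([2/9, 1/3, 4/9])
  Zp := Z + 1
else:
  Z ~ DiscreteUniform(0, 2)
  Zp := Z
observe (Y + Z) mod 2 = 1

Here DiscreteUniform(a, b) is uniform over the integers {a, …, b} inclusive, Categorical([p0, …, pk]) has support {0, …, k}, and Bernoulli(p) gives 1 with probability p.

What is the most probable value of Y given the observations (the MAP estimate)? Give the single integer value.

Enumerate traces; 24 have nonzero weight after conditioning:
  (X=0, W=0, Y=0, Z=1) weight 1/72
  (X=0, W=0, Y=1, Z=0) weight 1/72
  (X=0, W=0, Y=1, Z=2) weight 1/72
  (X=0, W=0, Y=2, Z=1) weight 1/72
  (X=0, W=1, Y=0, Z=1) weight 1/72
  (X=0, W=1, Y=1, Z=0) weight 1/72
  (X=0, W=1, Y=1, Z=2) weight 1/72
  (X=0, W=1, Y=2, Z=1) weight 1/72
  … 16 more
Group by Y:
  weight(Y=0) = 1/9
  weight(Y=1) = 2/9
  weight(Y=2) = 1/9
Total weight = 1/9 + 2/9 + 1/9 = 4/9
P(Y=0 | obs) = 1/9 / 4/9 = 1/4
P(Y=1 | obs) = 2/9 / 4/9 = 1/2
P(Y=2 | obs) = 1/9 / 4/9 = 1/4
argmax = 1

argmax_v P(Y = v | obs) = 1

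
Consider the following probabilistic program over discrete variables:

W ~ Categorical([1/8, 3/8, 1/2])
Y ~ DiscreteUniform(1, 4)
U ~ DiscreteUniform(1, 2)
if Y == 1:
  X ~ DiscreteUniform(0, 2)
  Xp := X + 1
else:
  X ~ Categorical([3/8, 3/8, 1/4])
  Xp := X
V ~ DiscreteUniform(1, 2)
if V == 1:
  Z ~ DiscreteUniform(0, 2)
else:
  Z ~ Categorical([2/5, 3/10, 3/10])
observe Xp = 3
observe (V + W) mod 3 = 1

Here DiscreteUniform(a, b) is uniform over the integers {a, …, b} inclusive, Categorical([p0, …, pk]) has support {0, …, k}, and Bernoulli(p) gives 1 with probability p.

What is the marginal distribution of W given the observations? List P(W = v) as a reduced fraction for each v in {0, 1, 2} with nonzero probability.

P(W=0) = 1/5, P(W=2) = 4/5

Enumerate traces; 12 have nonzero weight after conditioning:
  (W=0, Y=1, U=1, X=2, V=1, Z=0) weight 1/1152
  (W=0, Y=1, U=1, X=2, V=1, Z=1) weight 1/1152
  (W=0, Y=1, U=1, X=2, V=1, Z=2) weight 1/1152
  (W=0, Y=1, U=2, X=2, V=1, Z=0) weight 1/1152
  (W=0, Y=1, U=2, X=2, V=1, Z=1) weight 1/1152
  (W=0, Y=1, U=2, X=2, V=1, Z=2) weight 1/1152
  (W=2, Y=1, U=1, X=2, V=2, Z=0) weight 1/240
  (W=2, Y=1, U=1, X=2, V=2, Z=1) weight 1/320
  … 4 more
Group by W:
  weight(W=0) = 1/192
  weight(W=2) = 1/48
Total weight = 1/192 + 1/48 = 5/192
P(W=0 | obs) = 1/192 / 5/192 = 1/5
P(W=2 | obs) = 1/48 / 5/192 = 4/5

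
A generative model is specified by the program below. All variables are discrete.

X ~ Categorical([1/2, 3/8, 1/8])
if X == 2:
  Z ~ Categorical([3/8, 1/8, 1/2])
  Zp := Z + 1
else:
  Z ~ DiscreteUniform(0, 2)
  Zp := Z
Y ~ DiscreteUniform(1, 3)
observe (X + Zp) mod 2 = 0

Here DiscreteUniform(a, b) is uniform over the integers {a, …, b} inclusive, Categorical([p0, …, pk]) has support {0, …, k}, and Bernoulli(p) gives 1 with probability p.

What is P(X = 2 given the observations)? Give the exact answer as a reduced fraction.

Enumerate traces; 12 have nonzero weight after conditioning:
  (X=0, Z=0, Y=1) weight 1/18
  (X=0, Z=0, Y=2) weight 1/18
  (X=0, Z=0, Y=3) weight 1/18
  (X=0, Z=2, Y=1) weight 1/18
  (X=0, Z=2, Y=2) weight 1/18
  (X=0, Z=2, Y=3) weight 1/18
  (X=1, Z=1, Y=1) weight 1/24
  (X=1, Z=1, Y=2) weight 1/24
  (X=2, Z=1, Y=1) weight 1/192
  … 3 more
Group by X:
  weight(X=0) = 1/3
  weight(X=1) = 1/8
  weight(X=2) = 1/64
Total weight = 1/3 + 1/8 + 1/64 = 91/192
P(X=0 | obs) = 1/3 / 91/192 = 64/91
P(X=1 | obs) = 1/8 / 91/192 = 24/91
P(X=2 | obs) = 1/64 / 91/192 = 3/91

P(X = 2 | obs) = 3/91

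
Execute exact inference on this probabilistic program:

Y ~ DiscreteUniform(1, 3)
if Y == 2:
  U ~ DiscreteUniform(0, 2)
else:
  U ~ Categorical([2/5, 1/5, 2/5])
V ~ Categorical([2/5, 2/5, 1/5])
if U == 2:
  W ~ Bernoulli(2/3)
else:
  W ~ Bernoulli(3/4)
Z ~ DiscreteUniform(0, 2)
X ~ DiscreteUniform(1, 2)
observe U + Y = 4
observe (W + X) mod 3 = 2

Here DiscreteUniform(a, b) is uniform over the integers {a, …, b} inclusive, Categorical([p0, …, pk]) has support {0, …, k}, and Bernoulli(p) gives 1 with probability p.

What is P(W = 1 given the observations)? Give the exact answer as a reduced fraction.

Enumerate traces; 36 have nonzero weight after conditioning:
  (Y=2, U=2, V=0, W=0, Z=0, X=2) weight 1/405
  (Y=2, U=2, V=0, W=0, Z=1, X=2) weight 1/405
  (Y=2, U=2, V=0, W=0, Z=2, X=2) weight 1/405
  (Y=2, U=2, V=0, W=1, Z=0, X=1) weight 2/405
  (Y=2, U=2, V=0, W=1, Z=1, X=1) weight 2/405
  (Y=2, U=2, V=0, W=1, Z=2, X=1) weight 2/405
  (Y=2, U=2, V=1, W=0, Z=0, X=2) weight 1/405
  (Y=2, U=2, V=1, W=0, Z=1, X=2) weight 1/405
  … 28 more
Group by W:
  weight(W=0) = 29/1080
  weight(W=1) = 67/1080
Total weight = 29/1080 + 67/1080 = 4/45
P(W=0 | obs) = 29/1080 / 4/45 = 29/96
P(W=1 | obs) = 67/1080 / 4/45 = 67/96

P(W = 1 | obs) = 67/96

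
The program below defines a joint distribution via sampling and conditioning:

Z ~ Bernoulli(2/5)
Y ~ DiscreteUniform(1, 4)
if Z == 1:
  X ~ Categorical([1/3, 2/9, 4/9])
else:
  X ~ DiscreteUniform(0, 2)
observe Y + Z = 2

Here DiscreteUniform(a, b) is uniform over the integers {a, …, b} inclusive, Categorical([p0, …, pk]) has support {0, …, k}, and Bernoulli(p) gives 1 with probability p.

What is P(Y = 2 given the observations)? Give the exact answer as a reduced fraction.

P(Y = 2 | obs) = 3/5

Enumerate traces; 6 have nonzero weight after conditioning:
  (Z=0, Y=2, X=0) weight 1/20
  (Z=0, Y=2, X=1) weight 1/20
  (Z=0, Y=2, X=2) weight 1/20
  (Z=1, Y=1, X=0) weight 1/30
  (Z=1, Y=1, X=1) weight 1/45
  (Z=1, Y=1, X=2) weight 2/45
Group by Y:
  weight(Y=1) = 1/10
  weight(Y=2) = 3/20
Total weight = 1/10 + 3/20 = 1/4
P(Y=1 | obs) = 1/10 / 1/4 = 2/5
P(Y=2 | obs) = 3/20 / 1/4 = 3/5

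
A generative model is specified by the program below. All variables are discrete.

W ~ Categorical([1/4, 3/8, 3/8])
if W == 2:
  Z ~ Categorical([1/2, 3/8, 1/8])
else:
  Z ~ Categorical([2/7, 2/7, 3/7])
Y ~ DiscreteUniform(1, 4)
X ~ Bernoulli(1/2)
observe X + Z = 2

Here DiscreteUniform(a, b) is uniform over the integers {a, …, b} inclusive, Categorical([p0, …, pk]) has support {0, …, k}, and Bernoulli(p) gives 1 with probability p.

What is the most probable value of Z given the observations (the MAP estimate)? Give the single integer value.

argmax_v P(Z = v | obs) = 1

Enumerate traces; 24 have nonzero weight after conditioning:
  (W=0, Z=1, Y=1, X=1) weight 1/112
  (W=0, Z=1, Y=2, X=1) weight 1/112
  (W=0, Z=1, Y=3, X=1) weight 1/112
  (W=0, Z=1, Y=4, X=1) weight 1/112
  (W=0, Z=2, Y=1, X=0) weight 3/224
  (W=0, Z=2, Y=2, X=0) weight 3/224
  (W=0, Z=2, Y=3, X=0) weight 3/224
  (W=0, Z=2, Y=4, X=0) weight 3/224
  … 16 more
Group by Z:
  weight(Z=1) = 143/896
  weight(Z=2) = 141/896
Total weight = 143/896 + 141/896 = 71/224
P(Z=1 | obs) = 143/896 / 71/224 = 143/284
P(Z=2 | obs) = 141/896 / 71/224 = 141/284
argmax = 1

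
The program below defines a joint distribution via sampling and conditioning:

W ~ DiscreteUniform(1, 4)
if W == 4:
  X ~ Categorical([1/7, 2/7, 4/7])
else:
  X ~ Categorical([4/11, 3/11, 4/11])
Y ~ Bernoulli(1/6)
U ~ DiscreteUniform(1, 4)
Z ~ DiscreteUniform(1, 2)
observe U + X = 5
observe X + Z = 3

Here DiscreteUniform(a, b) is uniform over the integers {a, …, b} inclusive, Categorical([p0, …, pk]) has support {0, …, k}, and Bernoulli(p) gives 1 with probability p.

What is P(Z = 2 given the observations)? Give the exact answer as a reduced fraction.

P(Z = 2 | obs) = 85/213

Enumerate traces; 16 have nonzero weight after conditioning:
  (W=1, X=1, Y=0, U=4, Z=2) weight 5/704
  (W=1, X=1, Y=1, U=4, Z=2) weight 1/704
  (W=1, X=2, Y=0, U=3, Z=1) weight 5/528
  (W=1, X=2, Y=1, U=3, Z=1) weight 1/528
  (W=2, X=1, Y=0, U=4, Z=2) weight 5/704
  (W=2, X=1, Y=1, U=4, Z=2) weight 1/704
  (W=2, X=2, Y=0, U=3, Z=1) weight 5/528
  (W=2, X=2, Y=1, U=3, Z=1) weight 1/528
  … 8 more
Group by Z:
  weight(Z=1) = 4/77
  weight(Z=2) = 85/2464
Total weight = 4/77 + 85/2464 = 213/2464
P(Z=1 | obs) = 4/77 / 213/2464 = 128/213
P(Z=2 | obs) = 85/2464 / 213/2464 = 85/213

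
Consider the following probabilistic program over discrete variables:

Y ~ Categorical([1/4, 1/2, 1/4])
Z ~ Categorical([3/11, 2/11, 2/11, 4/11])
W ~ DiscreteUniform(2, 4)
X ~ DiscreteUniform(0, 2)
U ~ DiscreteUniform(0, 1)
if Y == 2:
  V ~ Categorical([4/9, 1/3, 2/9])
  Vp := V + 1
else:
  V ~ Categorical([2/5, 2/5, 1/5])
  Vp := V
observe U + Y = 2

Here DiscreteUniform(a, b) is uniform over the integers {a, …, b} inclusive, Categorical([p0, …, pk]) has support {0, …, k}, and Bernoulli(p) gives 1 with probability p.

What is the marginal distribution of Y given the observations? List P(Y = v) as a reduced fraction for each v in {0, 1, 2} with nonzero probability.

P(Y=1) = 2/3, P(Y=2) = 1/3

Enumerate traces; 216 have nonzero weight after conditioning:
  (Y=1, Z=0, W=2, X=0, U=1, V=0) weight 1/330
  (Y=1, Z=0, W=2, X=0, U=1, V=1) weight 1/330
  (Y=1, Z=0, W=2, X=0, U=1, V=2) weight 1/660
  (Y=1, Z=0, W=2, X=1, U=1, V=0) weight 1/330
  (Y=1, Z=0, W=2, X=1, U=1, V=1) weight 1/330
  (Y=1, Z=0, W=2, X=1, U=1, V=2) weight 1/660
  (Y=1, Z=0, W=2, X=2, U=1, V=0) weight 1/330
  (Y=1, Z=0, W=2, X=2, U=1, V=1) weight 1/330
  (Y=2, Z=0, W=2, X=0, U=0, V=0) weight 1/594
  … 207 more
Group by Y:
  weight(Y=1) = 1/4
  weight(Y=2) = 1/8
Total weight = 1/4 + 1/8 = 3/8
P(Y=1 | obs) = 1/4 / 3/8 = 2/3
P(Y=2 | obs) = 1/8 / 3/8 = 1/3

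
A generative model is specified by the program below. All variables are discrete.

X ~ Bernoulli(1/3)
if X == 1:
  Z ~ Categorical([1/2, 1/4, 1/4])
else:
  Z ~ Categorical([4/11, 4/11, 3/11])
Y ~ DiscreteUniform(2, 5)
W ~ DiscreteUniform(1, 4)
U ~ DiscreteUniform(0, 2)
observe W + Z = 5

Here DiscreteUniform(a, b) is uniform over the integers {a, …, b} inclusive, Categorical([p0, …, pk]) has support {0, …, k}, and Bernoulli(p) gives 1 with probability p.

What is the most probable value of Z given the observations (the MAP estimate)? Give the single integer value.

Enumerate traces; 48 have nonzero weight after conditioning:
  (X=0, Z=1, Y=2, W=4, U=0) weight 1/198
  (X=0, Z=1, Y=2, W=4, U=1) weight 1/198
  (X=0, Z=1, Y=2, W=4, U=2) weight 1/198
  (X=0, Z=1, Y=3, W=4, U=0) weight 1/198
  (X=0, Z=1, Y=3, W=4, U=1) weight 1/198
  (X=0, Z=1, Y=3, W=4, U=2) weight 1/198
  (X=0, Z=1, Y=4, W=4, U=0) weight 1/198
  (X=0, Z=1, Y=4, W=4, U=1) weight 1/198
  (X=0, Z=2, Y=2, W=3, U=0) weight 1/264
  … 39 more
Group by Z:
  weight(Z=1) = 43/528
  weight(Z=2) = 35/528
Total weight = 43/528 + 35/528 = 13/88
P(Z=1 | obs) = 43/528 / 13/88 = 43/78
P(Z=2 | obs) = 35/528 / 13/88 = 35/78
argmax = 1

argmax_v P(Z = v | obs) = 1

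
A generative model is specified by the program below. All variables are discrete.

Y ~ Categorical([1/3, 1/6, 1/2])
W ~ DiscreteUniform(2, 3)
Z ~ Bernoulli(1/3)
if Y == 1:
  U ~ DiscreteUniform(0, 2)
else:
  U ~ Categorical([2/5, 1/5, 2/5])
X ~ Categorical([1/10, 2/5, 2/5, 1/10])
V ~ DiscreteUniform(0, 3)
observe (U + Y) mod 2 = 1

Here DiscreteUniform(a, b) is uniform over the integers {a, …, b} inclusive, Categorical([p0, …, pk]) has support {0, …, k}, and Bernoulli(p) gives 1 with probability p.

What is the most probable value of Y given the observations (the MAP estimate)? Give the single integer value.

argmax_v P(Y = v | obs) = 1

Enumerate traces; 256 have nonzero weight after conditioning:
  (Y=0, W=2, Z=0, U=1, X=0, V=0) weight 1/1800
  (Y=0, W=2, Z=0, U=1, X=0, V=1) weight 1/1800
  (Y=0, W=2, Z=0, U=1, X=0, V=2) weight 1/1800
  (Y=0, W=2, Z=0, U=1, X=0, V=3) weight 1/1800
  (Y=0, W=2, Z=0, U=1, X=1, V=0) weight 1/450
  (Y=0, W=2, Z=0, U=1, X=1, V=1) weight 1/450
  (Y=0, W=2, Z=0, U=1, X=1, V=2) weight 1/450
  (Y=0, W=2, Z=0, U=1, X=1, V=3) weight 1/450
  (Y=1, W=2, Z=0, U=0, X=0, V=0) weight 1/2160
  (Y=2, W=2, Z=0, U=1, X=0, V=0) weight 1/1200
  … 246 more
Group by Y:
  weight(Y=0) = 1/15
  weight(Y=1) = 1/9
  weight(Y=2) = 1/10
Total weight = 1/15 + 1/9 + 1/10 = 5/18
P(Y=0 | obs) = 1/15 / 5/18 = 6/25
P(Y=1 | obs) = 1/9 / 5/18 = 2/5
P(Y=2 | obs) = 1/10 / 5/18 = 9/25
argmax = 1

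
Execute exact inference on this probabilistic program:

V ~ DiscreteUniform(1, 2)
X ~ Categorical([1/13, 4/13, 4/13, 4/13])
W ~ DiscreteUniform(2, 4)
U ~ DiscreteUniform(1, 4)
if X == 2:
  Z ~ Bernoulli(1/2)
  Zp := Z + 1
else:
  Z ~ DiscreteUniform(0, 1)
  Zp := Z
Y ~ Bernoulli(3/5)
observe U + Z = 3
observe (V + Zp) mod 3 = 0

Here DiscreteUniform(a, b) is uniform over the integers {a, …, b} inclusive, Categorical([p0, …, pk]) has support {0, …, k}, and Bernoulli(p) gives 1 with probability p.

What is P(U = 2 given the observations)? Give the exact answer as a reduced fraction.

P(U = 2 | obs) = 13/17

Enumerate traces; 30 have nonzero weight after conditioning:
  (V=1, X=2, W=2, U=2, Z=1, Y=0) weight 1/390
  (V=1, X=2, W=2, U=2, Z=1, Y=1) weight 1/260
  (V=1, X=2, W=3, U=2, Z=1, Y=0) weight 1/390
  (V=1, X=2, W=3, U=2, Z=1, Y=1) weight 1/260
  (V=1, X=2, W=4, U=2, Z=1, Y=0) weight 1/390
  (V=1, X=2, W=4, U=2, Z=1, Y=1) weight 1/260
  (V=2, X=0, W=2, U=2, Z=1, Y=0) weight 1/1560
  (V=2, X=0, W=2, U=2, Z=1, Y=1) weight 1/1040
  (V=2, X=2, W=2, U=3, Z=0, Y=0) weight 1/390
  … 21 more
Group by U:
  weight(U=2) = 1/16
  weight(U=3) = 1/52
Total weight = 1/16 + 1/52 = 17/208
P(U=2 | obs) = 1/16 / 17/208 = 13/17
P(U=3 | obs) = 1/52 / 17/208 = 4/17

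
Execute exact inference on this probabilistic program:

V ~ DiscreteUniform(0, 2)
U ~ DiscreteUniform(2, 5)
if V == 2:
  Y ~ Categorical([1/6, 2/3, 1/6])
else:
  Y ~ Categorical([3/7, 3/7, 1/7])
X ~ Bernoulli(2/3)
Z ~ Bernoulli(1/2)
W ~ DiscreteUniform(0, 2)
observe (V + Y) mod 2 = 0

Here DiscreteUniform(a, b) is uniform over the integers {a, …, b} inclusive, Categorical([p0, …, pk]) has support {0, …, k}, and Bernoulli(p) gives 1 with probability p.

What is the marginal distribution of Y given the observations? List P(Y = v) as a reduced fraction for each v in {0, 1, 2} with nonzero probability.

Enumerate traces; 240 have nonzero weight after conditioning:
  (V=0, U=2, Y=0, X=0, Z=0, W=0) weight 1/504
  (V=0, U=2, Y=0, X=0, Z=0, W=1) weight 1/504
  (V=0, U=2, Y=0, X=0, Z=0, W=2) weight 1/504
  (V=0, U=2, Y=0, X=0, Z=1, W=0) weight 1/504
  (V=0, U=2, Y=0, X=0, Z=1, W=1) weight 1/504
  (V=0, U=2, Y=0, X=0, Z=1, W=2) weight 1/504
  (V=0, U=2, Y=0, X=1, Z=0, W=0) weight 1/252
  (V=0, U=2, Y=0, X=1, Z=0, W=1) weight 1/252
  (V=0, U=2, Y=2, X=0, Z=0, W=0) weight 1/1512
  (V=1, U=2, Y=1, X=0, Z=0, W=0) weight 1/504
  … 230 more
Group by Y:
  weight(Y=0) = 25/126
  weight(Y=1) = 1/7
  weight(Y=2) = 13/126
Total weight = 25/126 + 1/7 + 13/126 = 4/9
P(Y=0 | obs) = 25/126 / 4/9 = 25/56
P(Y=1 | obs) = 1/7 / 4/9 = 9/28
P(Y=2 | obs) = 13/126 / 4/9 = 13/56

P(Y=0) = 25/56, P(Y=1) = 9/28, P(Y=2) = 13/56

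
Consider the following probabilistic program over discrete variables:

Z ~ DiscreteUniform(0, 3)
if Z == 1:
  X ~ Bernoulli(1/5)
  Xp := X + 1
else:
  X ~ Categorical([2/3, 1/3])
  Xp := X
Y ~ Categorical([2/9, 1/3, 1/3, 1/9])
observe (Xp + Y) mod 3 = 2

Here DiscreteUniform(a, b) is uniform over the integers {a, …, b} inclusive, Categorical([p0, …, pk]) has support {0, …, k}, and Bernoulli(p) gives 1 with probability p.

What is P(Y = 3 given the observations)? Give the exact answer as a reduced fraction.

P(Y = 3 | obs) = 1/60

Enumerate traces; 9 have nonzero weight after conditioning:
  (Z=0, X=0, Y=2) weight 1/18
  (Z=0, X=1, Y=1) weight 1/36
  (Z=1, X=0, Y=1) weight 1/15
  (Z=1, X=1, Y=0) weight 1/90
  (Z=1, X=1, Y=3) weight 1/180
  (Z=2, X=0, Y=2) weight 1/18
  (Z=2, X=1, Y=1) weight 1/36
  (Z=3, X=0, Y=2) weight 1/18
  … 1 more
Group by Y:
  weight(Y=0) = 1/90
  weight(Y=1) = 3/20
  weight(Y=2) = 1/6
  weight(Y=3) = 1/180
Total weight = 1/90 + 3/20 + 1/6 + 1/180 = 1/3
P(Y=0 | obs) = 1/90 / 1/3 = 1/30
P(Y=1 | obs) = 3/20 / 1/3 = 9/20
P(Y=2 | obs) = 1/6 / 1/3 = 1/2
P(Y=3 | obs) = 1/180 / 1/3 = 1/60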